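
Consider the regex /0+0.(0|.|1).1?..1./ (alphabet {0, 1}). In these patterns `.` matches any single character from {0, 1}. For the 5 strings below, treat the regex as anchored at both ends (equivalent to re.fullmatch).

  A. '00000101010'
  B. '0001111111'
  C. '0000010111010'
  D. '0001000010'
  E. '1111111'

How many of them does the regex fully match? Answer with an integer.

A. '00000101010' → match
B. '0001111111' → match
C → match
D. '0001000010' → match
E. '1111111' → no match — must start with '0'
Total matched: 4

4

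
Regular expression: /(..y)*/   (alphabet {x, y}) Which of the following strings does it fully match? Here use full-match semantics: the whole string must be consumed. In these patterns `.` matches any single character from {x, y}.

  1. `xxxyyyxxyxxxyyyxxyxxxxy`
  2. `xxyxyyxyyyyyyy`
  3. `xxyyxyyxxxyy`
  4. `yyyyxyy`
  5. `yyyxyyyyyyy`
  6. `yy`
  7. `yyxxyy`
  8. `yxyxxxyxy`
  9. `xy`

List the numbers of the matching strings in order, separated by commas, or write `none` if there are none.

1 → no match
2 → no match
3. `xxyyxyyxxxyy` → no match
4. `yyyyxyy` → no match
5. `yyyxyyyyyyy` → no match
6. `yy` → no match
7. `yyxxyy` → no match
8. `yxyxxxyxy` → no match
9. `xy` → no match

none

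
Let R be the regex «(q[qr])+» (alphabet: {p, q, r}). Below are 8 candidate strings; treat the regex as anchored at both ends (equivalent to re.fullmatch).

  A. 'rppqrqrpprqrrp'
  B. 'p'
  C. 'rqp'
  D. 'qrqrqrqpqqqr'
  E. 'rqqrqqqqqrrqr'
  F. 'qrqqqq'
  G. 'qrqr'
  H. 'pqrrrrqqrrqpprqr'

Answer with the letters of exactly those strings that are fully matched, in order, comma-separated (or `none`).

A → no match — must start with 'q'
B → no match — must start with 'q'
C → no match — must start with 'q'
D → no match
E → no match — must start with 'q'
F → match
G → match
H → no match — must start with 'q'

F, G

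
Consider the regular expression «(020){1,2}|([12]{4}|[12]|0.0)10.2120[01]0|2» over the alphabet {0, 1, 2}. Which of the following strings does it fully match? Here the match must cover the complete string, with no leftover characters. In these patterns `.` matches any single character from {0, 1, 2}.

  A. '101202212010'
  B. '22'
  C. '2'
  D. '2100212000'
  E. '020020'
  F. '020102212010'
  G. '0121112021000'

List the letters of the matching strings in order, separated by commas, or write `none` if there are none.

C, D, E, F

A → no match
B → no match
C → match
D → match
E → match
F → match
G → no match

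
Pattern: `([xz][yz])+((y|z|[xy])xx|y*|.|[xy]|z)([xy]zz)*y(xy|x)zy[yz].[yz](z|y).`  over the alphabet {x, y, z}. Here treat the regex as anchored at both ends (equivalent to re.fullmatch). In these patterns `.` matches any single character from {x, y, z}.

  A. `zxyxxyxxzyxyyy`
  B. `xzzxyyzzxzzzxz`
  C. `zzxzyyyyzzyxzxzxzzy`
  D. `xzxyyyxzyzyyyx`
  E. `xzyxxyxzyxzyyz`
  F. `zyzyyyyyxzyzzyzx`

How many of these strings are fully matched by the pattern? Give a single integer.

A → no match
B → no match
C → no match
D → match
E → no match
F → match
Total matched: 2

2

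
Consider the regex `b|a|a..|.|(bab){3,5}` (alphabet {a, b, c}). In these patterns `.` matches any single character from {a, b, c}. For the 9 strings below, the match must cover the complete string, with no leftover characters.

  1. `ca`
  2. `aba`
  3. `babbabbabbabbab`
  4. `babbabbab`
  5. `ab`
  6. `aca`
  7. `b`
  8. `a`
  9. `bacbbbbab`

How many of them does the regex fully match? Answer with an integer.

1 → no match
2 → match
3 → match
4 → match
5 → no match
6 → match
7 → match
8 → match
9 → no match
Total matched: 6

6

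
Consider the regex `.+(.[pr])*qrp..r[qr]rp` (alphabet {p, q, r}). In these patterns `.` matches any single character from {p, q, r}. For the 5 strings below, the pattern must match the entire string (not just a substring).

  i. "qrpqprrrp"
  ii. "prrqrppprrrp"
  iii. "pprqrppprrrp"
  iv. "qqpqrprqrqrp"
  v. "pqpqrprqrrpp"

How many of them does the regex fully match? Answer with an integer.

3

i → no match
ii → match
iii → match
iv → match
v → no match — must end with "rp"
Total matched: 3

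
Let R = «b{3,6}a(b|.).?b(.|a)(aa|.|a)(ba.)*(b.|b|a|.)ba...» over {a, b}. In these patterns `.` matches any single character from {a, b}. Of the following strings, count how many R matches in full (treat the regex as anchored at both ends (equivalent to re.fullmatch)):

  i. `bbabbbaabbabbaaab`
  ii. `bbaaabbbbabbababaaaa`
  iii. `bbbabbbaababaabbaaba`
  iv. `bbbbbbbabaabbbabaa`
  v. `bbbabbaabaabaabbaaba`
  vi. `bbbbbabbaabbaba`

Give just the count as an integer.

1

i → no match
ii → no match
iii → no match
iv → no match
v → match
vi → no match
Total matched: 1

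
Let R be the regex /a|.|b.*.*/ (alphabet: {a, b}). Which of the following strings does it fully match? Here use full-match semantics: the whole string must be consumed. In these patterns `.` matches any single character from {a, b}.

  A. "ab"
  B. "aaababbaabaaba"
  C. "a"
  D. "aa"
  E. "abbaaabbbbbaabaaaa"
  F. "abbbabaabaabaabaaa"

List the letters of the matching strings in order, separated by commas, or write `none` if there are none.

A → no match
B → no match
C → match
D → no match
E → no match
F → no match

C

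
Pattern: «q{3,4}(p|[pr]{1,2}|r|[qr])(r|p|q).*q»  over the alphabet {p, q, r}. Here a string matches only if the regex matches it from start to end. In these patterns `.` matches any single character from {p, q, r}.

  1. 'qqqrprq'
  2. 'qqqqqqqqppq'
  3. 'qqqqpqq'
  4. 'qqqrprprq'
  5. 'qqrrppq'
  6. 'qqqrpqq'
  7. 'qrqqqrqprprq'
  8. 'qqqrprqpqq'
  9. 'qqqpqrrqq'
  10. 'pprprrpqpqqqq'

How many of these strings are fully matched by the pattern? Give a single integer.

7

1 → match
2 → match
3 → match
4 → match
5 → no match
6 → match
7 → no match
8 → match
9 → match
10 → no match — must start with 'q'
Total matched: 7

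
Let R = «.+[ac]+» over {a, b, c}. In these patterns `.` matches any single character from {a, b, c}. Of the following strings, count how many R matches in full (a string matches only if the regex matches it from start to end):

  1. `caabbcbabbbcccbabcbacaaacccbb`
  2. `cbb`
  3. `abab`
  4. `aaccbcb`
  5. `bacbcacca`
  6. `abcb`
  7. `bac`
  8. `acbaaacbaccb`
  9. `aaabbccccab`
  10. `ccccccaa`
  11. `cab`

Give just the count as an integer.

3

1 → no match
2. `cbb` → no match
3. `abab` → no match
4. `aaccbcb` → no match
5. `bacbcacca` → match
6. `abcb` → no match
7. `bac` → match
8. `acbaaacbaccb` → no match
9. `aaabbccccab` → no match
10. `ccccccaa` → match
11. `cab` → no match
Total matched: 3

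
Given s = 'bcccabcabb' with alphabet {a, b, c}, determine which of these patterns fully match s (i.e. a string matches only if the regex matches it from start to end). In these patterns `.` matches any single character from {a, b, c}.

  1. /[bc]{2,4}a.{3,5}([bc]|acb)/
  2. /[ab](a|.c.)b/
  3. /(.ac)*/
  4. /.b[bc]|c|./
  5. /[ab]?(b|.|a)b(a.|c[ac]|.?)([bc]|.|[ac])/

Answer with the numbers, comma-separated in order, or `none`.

1

1 → match
2 → no match
3 → no match
4 → no match
5 → no match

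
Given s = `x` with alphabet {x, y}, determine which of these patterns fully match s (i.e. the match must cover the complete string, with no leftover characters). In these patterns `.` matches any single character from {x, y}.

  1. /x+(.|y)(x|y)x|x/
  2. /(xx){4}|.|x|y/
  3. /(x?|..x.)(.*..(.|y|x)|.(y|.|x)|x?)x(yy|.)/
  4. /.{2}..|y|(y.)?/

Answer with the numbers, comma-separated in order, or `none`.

1, 2

1 → match
2 → match
3 → no match
4 → no match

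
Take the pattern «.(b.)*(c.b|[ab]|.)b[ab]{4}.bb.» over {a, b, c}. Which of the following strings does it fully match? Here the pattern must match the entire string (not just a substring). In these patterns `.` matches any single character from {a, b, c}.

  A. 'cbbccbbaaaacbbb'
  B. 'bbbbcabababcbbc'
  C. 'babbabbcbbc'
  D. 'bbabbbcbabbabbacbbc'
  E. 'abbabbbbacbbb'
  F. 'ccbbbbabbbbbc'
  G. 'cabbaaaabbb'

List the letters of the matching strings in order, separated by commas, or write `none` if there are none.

A, B, C, D, E, F, G

A → match
B → match
C → match
D → match
E → match
F → match
G → match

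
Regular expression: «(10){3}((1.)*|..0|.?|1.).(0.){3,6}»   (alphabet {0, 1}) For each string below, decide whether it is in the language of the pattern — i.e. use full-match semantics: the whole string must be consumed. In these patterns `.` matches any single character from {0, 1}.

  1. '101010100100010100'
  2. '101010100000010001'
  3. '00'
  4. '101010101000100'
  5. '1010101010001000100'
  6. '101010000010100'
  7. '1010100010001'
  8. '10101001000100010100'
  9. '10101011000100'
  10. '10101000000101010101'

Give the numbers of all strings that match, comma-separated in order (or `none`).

1 → match
2 → match
3 → no match — must start with '10'
4 → match
5 → match
6 → match
7 → match
8 → match
9 → match
10 → match

1, 2, 4, 5, 6, 7, 8, 9, 10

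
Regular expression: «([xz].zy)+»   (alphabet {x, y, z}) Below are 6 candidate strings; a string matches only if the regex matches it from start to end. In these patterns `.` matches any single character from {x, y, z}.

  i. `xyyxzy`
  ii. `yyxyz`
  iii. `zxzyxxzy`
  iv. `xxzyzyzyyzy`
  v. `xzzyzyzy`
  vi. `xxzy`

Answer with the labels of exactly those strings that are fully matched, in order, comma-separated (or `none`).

iii, v, vi

i → no match
ii → no match — must end with `zy`
iii → match
iv → no match
v → match
vi → match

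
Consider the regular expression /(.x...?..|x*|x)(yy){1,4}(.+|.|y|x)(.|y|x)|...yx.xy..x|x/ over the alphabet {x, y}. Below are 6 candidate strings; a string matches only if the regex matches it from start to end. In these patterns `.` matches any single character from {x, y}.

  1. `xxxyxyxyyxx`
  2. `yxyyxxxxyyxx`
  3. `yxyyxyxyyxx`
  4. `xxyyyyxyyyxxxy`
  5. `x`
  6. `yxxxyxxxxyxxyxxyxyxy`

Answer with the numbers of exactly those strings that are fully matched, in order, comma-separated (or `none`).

1 → match
2 → no match
3 → match
4 → match
5 → match
6 → no match

1, 3, 4, 5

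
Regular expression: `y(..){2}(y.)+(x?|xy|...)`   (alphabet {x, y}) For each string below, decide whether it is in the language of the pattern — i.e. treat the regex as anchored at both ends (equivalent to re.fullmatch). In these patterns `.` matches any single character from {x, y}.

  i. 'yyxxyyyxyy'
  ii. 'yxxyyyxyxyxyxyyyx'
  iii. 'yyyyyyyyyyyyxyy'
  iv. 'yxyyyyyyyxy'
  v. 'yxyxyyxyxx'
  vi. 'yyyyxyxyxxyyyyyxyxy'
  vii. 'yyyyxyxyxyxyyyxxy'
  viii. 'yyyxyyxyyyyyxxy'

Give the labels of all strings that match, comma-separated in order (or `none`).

i. 'yyxxyyyxyy' → match
ii → match
iii → match
iv. 'yxyyyyyyyxy' → match
v. 'yxyxyyxyxx' → match
vi → no match
vii → match
viii → match

i, ii, iii, iv, v, vii, viii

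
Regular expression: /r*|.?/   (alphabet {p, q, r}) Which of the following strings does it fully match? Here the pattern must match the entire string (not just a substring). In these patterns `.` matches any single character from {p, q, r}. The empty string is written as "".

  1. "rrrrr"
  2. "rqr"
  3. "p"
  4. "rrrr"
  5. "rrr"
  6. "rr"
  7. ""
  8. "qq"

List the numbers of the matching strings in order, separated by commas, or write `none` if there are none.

1, 3, 4, 5, 6, 7

1 → match
2 → no match
3 → match
4 → match
5 → match
6 → match
7 → match
8 → no match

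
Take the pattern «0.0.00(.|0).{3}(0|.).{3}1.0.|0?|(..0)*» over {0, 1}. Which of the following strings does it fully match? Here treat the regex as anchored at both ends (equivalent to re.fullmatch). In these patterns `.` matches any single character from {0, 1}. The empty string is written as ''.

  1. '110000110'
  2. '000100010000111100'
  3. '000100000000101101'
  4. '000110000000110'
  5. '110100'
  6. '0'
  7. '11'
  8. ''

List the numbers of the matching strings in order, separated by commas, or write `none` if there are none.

1 → match
2 → match
3 → match
4 → match
5 → match
6 → match
7 → no match
8 → match

1, 2, 3, 4, 5, 6, 8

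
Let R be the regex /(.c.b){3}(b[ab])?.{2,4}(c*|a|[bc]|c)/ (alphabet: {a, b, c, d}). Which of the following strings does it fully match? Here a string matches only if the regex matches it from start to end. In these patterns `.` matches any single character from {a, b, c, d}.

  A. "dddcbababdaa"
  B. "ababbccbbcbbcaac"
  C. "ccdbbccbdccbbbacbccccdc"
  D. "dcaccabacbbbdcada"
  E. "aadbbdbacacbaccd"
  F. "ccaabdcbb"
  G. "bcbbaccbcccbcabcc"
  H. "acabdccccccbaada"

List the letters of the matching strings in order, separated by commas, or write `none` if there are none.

A → no match
B → no match
C → no match
D → no match
E → no match
F → no match
G → match
H → no match

G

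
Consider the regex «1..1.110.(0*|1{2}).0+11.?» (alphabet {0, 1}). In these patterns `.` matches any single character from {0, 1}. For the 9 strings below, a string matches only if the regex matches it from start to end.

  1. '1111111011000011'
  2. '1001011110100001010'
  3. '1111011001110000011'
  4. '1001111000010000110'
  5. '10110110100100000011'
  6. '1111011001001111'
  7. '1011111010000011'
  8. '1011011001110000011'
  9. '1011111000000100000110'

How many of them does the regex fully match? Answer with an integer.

1 → match
2 → no match
3 → match
4 → match
5 → match
6 → no match
7 → match
8 → match
9 → match
Total matched: 7

7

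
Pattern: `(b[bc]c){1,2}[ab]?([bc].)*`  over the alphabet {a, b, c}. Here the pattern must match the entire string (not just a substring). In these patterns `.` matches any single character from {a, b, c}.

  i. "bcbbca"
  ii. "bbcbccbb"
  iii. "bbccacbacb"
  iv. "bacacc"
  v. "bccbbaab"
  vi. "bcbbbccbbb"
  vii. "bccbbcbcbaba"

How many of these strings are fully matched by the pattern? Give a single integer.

2

i → no match
ii → match
iii → no match
iv → no match
v → no match
vi → no match
vii → match
Total matched: 2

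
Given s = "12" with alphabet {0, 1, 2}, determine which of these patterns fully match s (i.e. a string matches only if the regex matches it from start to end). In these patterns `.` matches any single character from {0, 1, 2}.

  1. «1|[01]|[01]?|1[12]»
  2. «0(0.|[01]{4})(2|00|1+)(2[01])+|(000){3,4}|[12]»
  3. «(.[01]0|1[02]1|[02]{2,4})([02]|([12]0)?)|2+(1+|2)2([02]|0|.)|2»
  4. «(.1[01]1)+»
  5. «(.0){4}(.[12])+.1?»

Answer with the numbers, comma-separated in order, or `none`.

1 → match
2 → no match
3 → no match
4 → no match — must end with "1"
5 → no match

1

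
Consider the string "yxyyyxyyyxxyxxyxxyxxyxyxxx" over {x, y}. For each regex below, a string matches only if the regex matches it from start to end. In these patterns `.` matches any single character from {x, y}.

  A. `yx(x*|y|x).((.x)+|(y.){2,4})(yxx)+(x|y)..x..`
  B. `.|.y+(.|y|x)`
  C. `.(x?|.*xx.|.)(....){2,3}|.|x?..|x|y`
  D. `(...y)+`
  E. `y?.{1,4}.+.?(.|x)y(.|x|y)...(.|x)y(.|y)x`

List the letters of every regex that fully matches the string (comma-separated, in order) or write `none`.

A → match
B → no match
C → match
D → no match — must end with "y"
E → no match

A, C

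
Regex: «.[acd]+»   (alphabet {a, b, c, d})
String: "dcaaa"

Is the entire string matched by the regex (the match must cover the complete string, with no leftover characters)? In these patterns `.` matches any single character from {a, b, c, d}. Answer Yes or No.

Yes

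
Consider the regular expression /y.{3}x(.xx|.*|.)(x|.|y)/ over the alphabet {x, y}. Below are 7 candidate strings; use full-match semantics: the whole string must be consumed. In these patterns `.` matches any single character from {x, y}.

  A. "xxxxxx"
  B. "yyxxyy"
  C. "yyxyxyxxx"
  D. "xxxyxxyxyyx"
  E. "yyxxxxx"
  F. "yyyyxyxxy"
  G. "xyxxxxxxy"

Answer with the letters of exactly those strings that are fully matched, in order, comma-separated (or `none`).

C, E, F

A → no match — must start with "y"
B → no match
C → match
D → no match — must start with "y"
E → match
F → match
G → no match — must start with "y"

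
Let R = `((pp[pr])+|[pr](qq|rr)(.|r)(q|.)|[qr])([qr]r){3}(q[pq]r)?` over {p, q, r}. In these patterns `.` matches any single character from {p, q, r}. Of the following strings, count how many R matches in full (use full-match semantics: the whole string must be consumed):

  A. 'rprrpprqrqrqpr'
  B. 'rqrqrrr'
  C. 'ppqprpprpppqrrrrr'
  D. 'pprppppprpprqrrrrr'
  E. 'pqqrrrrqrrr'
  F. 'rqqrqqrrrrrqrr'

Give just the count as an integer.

A → no match
B → match
C → no match
D → match
E → match
F → no match
Total matched: 3

3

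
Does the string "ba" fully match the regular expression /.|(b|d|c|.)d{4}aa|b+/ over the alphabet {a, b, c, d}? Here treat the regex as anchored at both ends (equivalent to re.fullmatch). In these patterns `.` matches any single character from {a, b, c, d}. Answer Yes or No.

No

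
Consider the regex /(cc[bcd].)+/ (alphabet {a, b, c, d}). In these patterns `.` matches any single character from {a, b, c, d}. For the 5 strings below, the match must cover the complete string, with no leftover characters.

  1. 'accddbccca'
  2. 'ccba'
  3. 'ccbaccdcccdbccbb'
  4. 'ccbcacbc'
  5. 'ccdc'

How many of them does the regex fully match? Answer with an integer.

3

1 → no match — must start with 'cc'
2 → match
3 → match
4 → no match
5 → match
Total matched: 3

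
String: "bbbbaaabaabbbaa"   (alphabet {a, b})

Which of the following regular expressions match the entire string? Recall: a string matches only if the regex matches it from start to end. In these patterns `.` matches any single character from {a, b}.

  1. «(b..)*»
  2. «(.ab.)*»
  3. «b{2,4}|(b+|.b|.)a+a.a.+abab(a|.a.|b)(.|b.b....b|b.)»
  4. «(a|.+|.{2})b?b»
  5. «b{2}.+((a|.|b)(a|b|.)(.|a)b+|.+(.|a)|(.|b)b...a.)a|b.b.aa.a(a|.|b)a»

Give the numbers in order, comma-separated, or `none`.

1 → no match
2 → no match
3 → no match
4 → no match — must end with "b"
5 → match

5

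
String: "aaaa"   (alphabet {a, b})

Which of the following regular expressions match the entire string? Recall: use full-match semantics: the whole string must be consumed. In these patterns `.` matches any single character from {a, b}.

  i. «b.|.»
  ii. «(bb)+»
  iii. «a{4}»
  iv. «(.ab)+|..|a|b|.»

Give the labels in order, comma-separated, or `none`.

iii

i → no match
ii → no match — must start with "bb"
iii → match
iv → no match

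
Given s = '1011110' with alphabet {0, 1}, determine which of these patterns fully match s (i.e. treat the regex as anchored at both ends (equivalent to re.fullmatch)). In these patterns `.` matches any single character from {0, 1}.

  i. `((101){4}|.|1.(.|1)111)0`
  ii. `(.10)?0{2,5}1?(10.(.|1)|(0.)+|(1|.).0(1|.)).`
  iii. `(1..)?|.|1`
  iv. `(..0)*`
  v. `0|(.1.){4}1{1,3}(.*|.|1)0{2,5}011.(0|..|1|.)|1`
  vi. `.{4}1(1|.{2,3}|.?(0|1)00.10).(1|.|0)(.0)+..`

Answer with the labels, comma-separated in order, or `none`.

i → match
ii → no match
iii → no match
iv → no match
v → no match
vi → no match

i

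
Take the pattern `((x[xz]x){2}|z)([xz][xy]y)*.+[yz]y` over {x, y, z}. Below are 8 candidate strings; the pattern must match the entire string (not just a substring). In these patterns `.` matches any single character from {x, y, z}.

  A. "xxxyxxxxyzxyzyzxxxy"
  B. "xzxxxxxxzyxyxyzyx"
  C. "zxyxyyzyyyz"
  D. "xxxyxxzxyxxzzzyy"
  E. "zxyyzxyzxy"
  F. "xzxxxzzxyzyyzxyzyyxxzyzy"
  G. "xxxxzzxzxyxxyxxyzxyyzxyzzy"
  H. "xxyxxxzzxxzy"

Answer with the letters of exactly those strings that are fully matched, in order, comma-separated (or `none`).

A → no match
B → no match — must end with "y"
C. "zxyxyyzyyyz" → no match — must end with "y"
D → no match
E. "zxyyzxyzxy" → no match
F → no match
G → no match
H. "xxyxxxzzxxzy" → no match

none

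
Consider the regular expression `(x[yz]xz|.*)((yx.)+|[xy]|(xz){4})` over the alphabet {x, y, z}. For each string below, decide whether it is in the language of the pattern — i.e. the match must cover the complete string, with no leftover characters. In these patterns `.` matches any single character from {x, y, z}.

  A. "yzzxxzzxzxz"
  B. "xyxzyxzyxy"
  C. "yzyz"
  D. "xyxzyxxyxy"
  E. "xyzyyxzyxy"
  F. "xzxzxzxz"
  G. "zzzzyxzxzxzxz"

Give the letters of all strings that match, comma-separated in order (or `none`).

A. "yzzxxzzxzxz" → no match
B. "xyxzyxzyxy" → match
C. "yzyz" → no match
D. "xyxzyxxyxy" → match
E. "xyzyyxzyxy" → match
F. "xzxzxzxz" → match
G → match

B, D, E, F, G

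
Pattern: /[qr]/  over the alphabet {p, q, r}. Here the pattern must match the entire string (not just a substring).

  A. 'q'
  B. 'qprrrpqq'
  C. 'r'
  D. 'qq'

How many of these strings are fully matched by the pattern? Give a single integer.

2

A → match
B → no match
C → match
D → no match
Total matched: 2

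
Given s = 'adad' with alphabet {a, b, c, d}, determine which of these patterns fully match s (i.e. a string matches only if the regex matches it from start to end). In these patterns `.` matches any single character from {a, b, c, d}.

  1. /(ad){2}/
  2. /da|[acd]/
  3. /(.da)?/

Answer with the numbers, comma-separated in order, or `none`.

1 → match
2 → no match
3 → no match

1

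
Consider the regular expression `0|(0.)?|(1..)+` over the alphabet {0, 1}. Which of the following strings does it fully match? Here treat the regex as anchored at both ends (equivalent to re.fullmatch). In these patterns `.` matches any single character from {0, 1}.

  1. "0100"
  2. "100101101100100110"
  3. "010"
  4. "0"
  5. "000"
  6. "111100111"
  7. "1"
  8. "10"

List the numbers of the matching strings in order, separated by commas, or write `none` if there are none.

1 → no match
2 → match
3 → no match
4 → match
5 → no match
6 → match
7 → no match
8 → no match

2, 4, 6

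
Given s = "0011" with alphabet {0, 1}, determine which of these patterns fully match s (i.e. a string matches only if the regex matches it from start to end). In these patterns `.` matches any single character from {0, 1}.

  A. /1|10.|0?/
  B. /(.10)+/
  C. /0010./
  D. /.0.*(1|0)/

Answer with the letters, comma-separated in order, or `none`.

D

A → no match
B → no match — must end with "10"
C → no match — must start with "0010"
D → match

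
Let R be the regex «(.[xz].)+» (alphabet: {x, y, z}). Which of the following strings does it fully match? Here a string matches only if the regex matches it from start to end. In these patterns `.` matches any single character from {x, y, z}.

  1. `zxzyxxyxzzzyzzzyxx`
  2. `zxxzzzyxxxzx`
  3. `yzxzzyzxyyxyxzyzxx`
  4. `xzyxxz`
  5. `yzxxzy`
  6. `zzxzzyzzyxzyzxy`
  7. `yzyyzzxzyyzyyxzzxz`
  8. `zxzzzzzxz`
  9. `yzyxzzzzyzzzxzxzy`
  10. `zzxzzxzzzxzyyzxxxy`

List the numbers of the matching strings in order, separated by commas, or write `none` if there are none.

1 → match
2. `zxxzzzyxxxzx` → match
3 → match
4. `xzyxxz` → match
5. `yzxxzy` → match
6 → match
7 → match
8. `zxzzzzzxz` → match
9 → no match
10 → match

1, 2, 3, 4, 5, 6, 7, 8, 10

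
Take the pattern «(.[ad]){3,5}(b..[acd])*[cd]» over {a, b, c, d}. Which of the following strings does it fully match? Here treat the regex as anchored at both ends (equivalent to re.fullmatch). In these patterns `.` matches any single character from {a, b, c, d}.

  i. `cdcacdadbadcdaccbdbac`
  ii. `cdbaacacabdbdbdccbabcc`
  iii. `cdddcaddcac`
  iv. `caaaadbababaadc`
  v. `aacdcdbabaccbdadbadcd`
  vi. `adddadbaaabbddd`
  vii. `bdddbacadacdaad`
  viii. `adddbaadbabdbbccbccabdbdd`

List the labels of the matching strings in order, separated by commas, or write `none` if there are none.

iii, iv, v, vi, viii

i → no match
ii → no match
iii → match
iv → match
v → match
vi → match
vii → no match
viii → match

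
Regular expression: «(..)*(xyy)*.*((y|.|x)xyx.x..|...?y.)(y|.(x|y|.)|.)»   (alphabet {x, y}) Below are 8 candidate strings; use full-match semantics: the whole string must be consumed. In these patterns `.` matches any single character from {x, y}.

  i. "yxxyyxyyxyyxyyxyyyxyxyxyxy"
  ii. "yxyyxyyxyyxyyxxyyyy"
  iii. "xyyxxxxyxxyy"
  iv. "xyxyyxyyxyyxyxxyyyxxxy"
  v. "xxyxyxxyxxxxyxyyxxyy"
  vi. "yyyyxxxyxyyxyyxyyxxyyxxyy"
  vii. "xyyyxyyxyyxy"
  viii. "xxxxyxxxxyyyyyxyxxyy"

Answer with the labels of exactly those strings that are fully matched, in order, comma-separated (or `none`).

i → match
ii → match
iii → no match
iv → no match
v → no match
vi → no match
vii → match
viii → no match

i, ii, vii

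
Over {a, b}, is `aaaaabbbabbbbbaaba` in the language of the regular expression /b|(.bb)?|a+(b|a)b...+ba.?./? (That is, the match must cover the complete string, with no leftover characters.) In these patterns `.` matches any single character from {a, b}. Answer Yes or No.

No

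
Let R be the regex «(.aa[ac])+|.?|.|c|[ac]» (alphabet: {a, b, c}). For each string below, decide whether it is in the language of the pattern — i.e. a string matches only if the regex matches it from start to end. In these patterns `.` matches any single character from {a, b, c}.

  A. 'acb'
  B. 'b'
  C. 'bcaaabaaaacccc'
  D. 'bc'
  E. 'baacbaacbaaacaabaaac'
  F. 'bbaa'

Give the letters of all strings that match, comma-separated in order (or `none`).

A → no match
B → match
C → no match
D → no match
E → no match
F → no match

B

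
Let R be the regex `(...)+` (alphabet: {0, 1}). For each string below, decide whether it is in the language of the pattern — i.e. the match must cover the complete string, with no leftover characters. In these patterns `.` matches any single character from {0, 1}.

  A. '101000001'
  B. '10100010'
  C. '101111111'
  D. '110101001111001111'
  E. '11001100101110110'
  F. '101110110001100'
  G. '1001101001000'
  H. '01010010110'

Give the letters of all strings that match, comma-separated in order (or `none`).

A → match
B → no match
C → match
D → match
E → no match
F → match
G → no match
H → no match

A, C, D, F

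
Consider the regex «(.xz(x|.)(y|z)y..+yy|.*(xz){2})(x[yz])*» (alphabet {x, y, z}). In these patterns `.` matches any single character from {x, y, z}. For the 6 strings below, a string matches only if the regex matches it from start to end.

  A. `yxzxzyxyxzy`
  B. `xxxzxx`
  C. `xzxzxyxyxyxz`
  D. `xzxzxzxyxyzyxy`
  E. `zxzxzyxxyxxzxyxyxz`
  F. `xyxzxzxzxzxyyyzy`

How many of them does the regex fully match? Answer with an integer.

1

A → no match
B → no match
C → match
D → no match
E → no match
F → no match
Total matched: 1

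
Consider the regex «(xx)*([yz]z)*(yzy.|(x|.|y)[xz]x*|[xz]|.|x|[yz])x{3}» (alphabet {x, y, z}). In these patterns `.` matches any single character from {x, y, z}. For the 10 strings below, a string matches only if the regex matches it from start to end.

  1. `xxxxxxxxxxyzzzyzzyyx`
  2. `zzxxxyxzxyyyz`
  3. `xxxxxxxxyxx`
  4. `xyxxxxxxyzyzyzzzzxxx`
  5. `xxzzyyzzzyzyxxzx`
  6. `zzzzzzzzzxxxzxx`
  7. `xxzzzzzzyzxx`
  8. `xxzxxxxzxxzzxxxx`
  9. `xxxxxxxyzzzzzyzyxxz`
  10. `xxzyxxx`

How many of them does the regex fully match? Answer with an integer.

1 → no match
2 → no match — must end with `x`
3. `xxxxxxxxyxx` → no match
4 → no match
5 → no match
6 → no match
7. `xxzzzzzzyzxx` → no match
8 → no match
9 → no match — must end with `x`
10. `xxzyxxx` → no match
Total matched: 0

0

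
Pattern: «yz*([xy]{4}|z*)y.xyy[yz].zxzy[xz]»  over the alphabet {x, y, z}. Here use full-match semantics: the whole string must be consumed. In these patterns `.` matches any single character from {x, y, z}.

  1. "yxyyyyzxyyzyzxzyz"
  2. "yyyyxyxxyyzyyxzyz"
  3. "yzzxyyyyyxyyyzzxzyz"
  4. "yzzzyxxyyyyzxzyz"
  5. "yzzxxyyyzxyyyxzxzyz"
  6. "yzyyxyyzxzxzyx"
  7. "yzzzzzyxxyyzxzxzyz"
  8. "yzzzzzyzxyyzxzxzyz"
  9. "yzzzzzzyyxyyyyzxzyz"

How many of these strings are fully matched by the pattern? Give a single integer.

8

1 → match
2 → no match
3 → match
4 → match
5 → match
6 → match
7 → match
8 → match
9 → match
Total matched: 8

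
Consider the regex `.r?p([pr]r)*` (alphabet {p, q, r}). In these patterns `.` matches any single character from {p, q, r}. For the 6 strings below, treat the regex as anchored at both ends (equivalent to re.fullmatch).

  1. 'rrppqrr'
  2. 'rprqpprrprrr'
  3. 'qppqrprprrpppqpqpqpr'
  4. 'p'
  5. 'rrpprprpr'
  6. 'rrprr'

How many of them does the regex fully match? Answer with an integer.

2

1 → no match
2 → no match
3 → no match
4 → no match
5 → match
6 → match
Total matched: 2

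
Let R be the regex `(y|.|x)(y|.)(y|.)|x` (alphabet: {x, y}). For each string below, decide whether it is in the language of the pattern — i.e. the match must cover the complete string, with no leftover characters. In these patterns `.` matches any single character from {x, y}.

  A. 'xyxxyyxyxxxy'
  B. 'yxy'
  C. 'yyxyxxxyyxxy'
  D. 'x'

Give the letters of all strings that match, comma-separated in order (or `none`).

A. 'xyxxyyxyxxxy' → no match
B. 'yxy' → match
C. 'yyxyxxxyyxxy' → no match
D. 'x' → match

B, D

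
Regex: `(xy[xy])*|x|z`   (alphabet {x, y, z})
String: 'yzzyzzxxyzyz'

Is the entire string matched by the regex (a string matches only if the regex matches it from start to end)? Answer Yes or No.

No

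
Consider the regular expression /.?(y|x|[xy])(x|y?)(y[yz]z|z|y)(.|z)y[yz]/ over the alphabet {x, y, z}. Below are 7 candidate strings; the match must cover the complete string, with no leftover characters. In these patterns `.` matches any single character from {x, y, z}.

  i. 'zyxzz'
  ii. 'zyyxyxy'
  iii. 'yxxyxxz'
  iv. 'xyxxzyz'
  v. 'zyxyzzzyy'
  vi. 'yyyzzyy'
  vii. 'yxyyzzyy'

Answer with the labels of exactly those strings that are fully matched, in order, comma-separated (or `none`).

v, vi, vii

i → no match
ii → no match
iii → no match
iv → no match
v → match
vi → match
vii → match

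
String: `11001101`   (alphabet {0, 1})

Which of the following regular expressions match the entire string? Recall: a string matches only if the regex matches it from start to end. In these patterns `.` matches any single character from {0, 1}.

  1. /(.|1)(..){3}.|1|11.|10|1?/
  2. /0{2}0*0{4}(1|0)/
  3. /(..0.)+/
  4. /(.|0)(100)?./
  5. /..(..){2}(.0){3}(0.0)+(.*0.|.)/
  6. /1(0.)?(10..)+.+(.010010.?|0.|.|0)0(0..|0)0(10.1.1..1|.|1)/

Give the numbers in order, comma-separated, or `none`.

1, 3

1 → match
2 → no match — must start with `0`
3 → match
4 → no match
5 → no match
6 → no match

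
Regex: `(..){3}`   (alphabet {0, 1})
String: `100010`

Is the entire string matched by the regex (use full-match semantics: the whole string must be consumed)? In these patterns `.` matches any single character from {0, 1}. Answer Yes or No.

Yes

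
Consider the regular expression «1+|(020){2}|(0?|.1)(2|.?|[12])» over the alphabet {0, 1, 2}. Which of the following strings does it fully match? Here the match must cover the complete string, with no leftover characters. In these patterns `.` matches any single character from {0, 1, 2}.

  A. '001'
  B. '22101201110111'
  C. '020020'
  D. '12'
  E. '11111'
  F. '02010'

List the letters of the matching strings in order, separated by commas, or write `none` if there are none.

A → no match
B → no match
C → match
D → no match
E → match
F → no match

C, E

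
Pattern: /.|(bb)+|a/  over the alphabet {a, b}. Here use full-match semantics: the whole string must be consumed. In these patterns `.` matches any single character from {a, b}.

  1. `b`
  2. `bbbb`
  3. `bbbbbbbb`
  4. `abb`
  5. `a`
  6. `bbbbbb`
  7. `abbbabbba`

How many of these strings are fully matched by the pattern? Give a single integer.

1. `b` → match
2. `bbbb` → match
3. `bbbbbbbb` → match
4. `abb` → no match
5. `a` → match
6. `bbbbbb` → match
7. `abbbabbba` → no match
Total matched: 5

5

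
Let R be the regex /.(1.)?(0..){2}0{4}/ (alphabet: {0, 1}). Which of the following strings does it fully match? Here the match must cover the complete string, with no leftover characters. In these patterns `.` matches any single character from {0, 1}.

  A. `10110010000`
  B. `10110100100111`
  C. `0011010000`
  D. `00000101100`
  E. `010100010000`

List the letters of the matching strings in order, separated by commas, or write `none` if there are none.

A

A → match
B → no match — must end with `0`
C → no match
D → no match
E → no match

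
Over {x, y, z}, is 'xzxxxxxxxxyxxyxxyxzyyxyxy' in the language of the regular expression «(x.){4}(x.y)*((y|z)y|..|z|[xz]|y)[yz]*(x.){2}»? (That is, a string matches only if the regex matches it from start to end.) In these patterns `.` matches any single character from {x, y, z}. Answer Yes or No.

Yes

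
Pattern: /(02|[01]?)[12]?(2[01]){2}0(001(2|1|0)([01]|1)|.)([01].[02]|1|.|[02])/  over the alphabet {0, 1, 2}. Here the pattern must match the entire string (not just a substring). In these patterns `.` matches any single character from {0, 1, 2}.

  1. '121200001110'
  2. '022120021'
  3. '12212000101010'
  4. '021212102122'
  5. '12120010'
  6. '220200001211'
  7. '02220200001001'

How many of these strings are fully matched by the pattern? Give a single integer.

6

1 → match
2 → match
3 → no match
4 → match
5 → match
6 → match
7 → match
Total matched: 6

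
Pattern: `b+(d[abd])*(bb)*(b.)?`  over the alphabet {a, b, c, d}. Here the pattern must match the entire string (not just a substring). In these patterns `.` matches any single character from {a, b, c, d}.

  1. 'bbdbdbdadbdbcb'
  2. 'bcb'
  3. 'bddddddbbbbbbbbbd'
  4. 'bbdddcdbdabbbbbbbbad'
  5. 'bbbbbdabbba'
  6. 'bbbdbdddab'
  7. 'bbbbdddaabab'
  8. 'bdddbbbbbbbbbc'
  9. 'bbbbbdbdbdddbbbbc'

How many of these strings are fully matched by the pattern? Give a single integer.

1 → no match
2 → no match
3 → match
4 → no match
5 → match
6 → no match
7 → no match
8 → no match
9 → match
Total matched: 3

3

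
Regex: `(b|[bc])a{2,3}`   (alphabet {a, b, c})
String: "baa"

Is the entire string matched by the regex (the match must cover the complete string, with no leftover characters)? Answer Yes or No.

Yes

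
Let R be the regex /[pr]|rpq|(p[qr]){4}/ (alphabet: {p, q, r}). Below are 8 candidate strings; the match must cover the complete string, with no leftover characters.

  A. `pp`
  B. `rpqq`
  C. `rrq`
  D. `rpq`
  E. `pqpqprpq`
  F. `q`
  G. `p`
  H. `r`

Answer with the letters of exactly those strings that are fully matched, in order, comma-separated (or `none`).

A. `pp` → no match
B. `rpqq` → no match
C. `rrq` → no match
D. `rpq` → match
E. `pqpqprpq` → match
F. `q` → no match
G. `p` → match
H. `r` → match

D, E, G, H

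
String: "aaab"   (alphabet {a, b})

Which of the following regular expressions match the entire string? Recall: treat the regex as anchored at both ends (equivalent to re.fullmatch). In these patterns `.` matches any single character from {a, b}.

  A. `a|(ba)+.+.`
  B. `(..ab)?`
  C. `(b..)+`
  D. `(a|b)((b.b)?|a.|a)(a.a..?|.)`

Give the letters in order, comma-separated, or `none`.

B, D

A → no match
B → match
C → no match — must start with "b"
D → match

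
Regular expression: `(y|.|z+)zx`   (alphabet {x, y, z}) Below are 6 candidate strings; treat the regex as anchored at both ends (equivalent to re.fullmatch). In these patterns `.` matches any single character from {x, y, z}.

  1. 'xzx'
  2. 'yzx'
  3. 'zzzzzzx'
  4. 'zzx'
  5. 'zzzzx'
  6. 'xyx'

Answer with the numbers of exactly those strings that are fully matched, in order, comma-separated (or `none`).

1, 2, 3, 4, 5

1. 'xzx' → match
2. 'yzx' → match
3. 'zzzzzzx' → match
4. 'zzx' → match
5. 'zzzzx' → match
6. 'xyx' → no match — must end with 'zx'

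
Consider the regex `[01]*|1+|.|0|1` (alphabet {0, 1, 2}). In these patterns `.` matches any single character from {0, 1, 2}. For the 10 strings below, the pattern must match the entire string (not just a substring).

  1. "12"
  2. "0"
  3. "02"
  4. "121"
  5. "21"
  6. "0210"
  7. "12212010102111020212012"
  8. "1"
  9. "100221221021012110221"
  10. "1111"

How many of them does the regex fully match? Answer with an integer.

1 → no match
2 → match
3 → no match
4 → no match
5 → no match
6 → no match
7 → no match
8 → match
9 → no match
10 → match
Total matched: 3

3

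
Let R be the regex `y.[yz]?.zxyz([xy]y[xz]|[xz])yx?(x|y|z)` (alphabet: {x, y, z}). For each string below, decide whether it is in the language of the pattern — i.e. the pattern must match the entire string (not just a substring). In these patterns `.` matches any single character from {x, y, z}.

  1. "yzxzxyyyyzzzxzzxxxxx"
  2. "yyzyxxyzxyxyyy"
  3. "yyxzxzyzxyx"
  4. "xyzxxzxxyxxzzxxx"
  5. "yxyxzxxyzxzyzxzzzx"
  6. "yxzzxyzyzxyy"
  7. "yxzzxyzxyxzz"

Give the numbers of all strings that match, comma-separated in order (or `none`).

1 → no match
2 → no match
3 → no match
4 → no match — must start with "y"
5 → no match
6 → no match
7 → no match

none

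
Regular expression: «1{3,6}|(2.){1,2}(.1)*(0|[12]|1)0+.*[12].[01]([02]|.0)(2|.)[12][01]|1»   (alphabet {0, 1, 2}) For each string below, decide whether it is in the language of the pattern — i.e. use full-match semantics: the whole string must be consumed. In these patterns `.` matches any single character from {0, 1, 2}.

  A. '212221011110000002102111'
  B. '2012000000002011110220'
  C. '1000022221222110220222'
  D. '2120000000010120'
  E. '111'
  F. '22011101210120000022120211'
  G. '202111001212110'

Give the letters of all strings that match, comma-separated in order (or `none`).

A, E, F, G

A → match
B → no match
C → no match
D → no match
E → match
F → match
G → match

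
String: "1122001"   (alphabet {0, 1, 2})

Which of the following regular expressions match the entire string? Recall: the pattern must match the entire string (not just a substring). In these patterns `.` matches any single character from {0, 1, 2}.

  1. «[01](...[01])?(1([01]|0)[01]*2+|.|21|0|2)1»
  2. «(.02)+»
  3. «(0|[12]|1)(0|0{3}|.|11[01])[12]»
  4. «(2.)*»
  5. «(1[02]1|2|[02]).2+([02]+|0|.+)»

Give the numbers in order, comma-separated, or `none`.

1

1 → match
2 → no match — must end with "02"
3 → no match
4 → no match
5 → no match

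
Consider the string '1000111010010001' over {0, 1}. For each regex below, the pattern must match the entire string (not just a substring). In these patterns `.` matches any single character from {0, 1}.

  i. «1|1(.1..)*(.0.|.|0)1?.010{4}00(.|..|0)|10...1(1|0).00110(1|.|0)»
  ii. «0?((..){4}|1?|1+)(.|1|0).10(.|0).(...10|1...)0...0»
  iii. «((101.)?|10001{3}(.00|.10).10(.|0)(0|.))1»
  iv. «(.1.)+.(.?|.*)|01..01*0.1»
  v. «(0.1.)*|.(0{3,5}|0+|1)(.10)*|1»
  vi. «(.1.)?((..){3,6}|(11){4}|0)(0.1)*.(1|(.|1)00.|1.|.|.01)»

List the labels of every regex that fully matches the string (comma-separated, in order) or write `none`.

i → no match
ii → no match — must end with '0'
iii → match
iv → no match
v → no match
vi → match

iii, vi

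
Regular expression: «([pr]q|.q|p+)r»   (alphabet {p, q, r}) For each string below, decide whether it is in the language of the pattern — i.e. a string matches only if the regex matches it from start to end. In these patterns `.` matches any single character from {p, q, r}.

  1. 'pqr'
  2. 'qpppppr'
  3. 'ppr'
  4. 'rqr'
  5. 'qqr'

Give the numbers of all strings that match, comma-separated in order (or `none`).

1 → match
2 → no match
3 → match
4 → match
5 → match

1, 3, 4, 5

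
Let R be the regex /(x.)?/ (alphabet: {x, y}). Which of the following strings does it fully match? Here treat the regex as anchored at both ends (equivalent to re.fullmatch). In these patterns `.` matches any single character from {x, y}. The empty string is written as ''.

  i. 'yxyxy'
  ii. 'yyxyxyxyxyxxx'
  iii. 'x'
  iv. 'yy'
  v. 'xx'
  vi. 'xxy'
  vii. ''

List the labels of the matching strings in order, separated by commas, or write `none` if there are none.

v, vii

i → no match
ii → no match
iii → no match
iv → no match
v → match
vi → no match
vii → match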